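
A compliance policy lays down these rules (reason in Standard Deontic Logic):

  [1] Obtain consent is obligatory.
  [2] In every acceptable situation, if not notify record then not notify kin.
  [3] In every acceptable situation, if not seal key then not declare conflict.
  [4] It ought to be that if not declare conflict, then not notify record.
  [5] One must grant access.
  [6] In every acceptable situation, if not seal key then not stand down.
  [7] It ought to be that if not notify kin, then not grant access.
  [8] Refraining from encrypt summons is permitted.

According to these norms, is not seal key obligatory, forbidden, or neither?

Premise 5 gives O(grant_access).
The contrapositive of premise 7 (O(¬notify_kin → ¬grant_access)) is O(grant_access → notify_kin), and O(grant_access) is already established, so O(notify_kin).
Premise 2, O(¬notify_record → ¬notify_kin), contraposes to O(notify_kin → notify_record); with O(notify_kin) we get O(notify_record).
Premise 4 is O(¬declare_conflict → ¬notify_record); contrapositively O(notify_record → declare_conflict). Since O(notify_record) holds, K gives O(declare_conflict).
The contrapositive of premise 3 (O(¬seal_key → ¬declare_conflict)) is O(declare_conflict → seal_key), and O(declare_conflict) is already established, so O(seal_key).
Premises 1, 6, 8 do not contribute to this derivation.
Thus O(seal_key), which is F(¬seal_key): ¬seal_key is forbidden.

Forbidden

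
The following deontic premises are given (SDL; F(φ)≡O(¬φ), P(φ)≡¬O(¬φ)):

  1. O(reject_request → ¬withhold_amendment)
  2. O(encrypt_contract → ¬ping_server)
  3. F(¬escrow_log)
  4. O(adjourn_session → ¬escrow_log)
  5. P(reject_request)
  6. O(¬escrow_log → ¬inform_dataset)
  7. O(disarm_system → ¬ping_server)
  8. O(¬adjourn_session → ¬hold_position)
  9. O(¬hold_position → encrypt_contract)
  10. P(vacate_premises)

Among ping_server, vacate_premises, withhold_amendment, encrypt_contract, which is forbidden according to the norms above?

ping_server

Premise 3 is F(¬escrow_log), i.e. O(escrow_log).
The contrapositive of premise 4 (O(adjourn_session → ¬escrow_log)) is O(escrow_log → ¬adjourn_session), and O(escrow_log) is already established, so O(¬adjourn_session).
From O(¬adjourn_session) and premise 8, O(¬adjourn_session → ¬hold_position), we obtain O(¬hold_position).
Premise 9 is O(¬hold_position → encrypt_contract); since O(¬hold_position), deontic closure gives O(encrypt_contract).
Premise 2 is O(encrypt_contract → ¬ping_server); since O(encrypt_contract), deontic closure gives O(¬ping_server).
So O(¬ping_server) holds, i.e. ping_server is forbidden. None of the other listed options is forbidden under the premises.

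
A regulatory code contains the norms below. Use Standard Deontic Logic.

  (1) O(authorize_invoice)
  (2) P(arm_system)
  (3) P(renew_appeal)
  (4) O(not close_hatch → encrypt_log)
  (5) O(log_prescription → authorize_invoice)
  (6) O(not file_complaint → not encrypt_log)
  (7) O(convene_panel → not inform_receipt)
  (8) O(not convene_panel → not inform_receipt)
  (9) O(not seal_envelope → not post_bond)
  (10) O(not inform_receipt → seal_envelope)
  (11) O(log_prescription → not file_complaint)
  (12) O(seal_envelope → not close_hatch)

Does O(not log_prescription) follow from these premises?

Premises 8 and 7 cover both cases: O(not convene_panel → not inform_receipt) and O(convene_panel → not inform_receipt). Since not convene_panel ∨ convene_panel is a tautology, O(not inform_receipt) follows.
From O(not inform_receipt) and premise 10, O(not inform_receipt → seal_envelope), we obtain O(seal_envelope).
Applying K to premise 12 (O(seal_envelope → not close_hatch)) and O(seal_envelope) yields O(not close_hatch).
From O(not close_hatch) and premise 4, O(not close_hatch → encrypt_log), we obtain O(encrypt_log).
Premise 6 is O(not file_complaint → not encrypt_log); contrapositively O(encrypt_log → file_complaint). Since O(encrypt_log) holds, K gives O(file_complaint).
Premise 11 is O(log_prescription → not file_complaint); contrapositively O(file_complaint → not log_prescription). Since O(file_complaint) holds, K gives O(not log_prescription).
Premises 1, 2, 3, 5, 9 do not contribute to this derivation.
So O(not log_prescription) follows.

Yes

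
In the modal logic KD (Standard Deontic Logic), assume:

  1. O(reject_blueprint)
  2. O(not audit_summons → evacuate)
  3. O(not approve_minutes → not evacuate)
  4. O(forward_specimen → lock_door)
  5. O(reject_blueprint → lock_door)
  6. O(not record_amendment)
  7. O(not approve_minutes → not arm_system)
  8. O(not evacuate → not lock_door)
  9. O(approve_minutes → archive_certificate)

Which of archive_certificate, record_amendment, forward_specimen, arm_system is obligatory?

archive_certificate

From premise 1 we have O(reject_blueprint).
With premise 5, O(reject_blueprint → lock_door), the K-axiom yields O(lock_door).
Premise 8 is O(not evacuate → not lock_door); contrapositively O(lock_door → evacuate). Since O(lock_door) holds, K gives O(evacuate).
Premise 3 is O(not approve_minutes → not evacuate); contrapositively O(evacuate → approve_minutes). Since O(evacuate) holds, K gives O(approve_minutes).
Premise 9 is O(approve_minutes → archive_certificate); since O(approve_minutes), deontic closure gives O(archive_certificate).
So O(archive_certificate) holds — archive_certificate is obligatory. None of the other listed options is made obligatory by any chain of premises.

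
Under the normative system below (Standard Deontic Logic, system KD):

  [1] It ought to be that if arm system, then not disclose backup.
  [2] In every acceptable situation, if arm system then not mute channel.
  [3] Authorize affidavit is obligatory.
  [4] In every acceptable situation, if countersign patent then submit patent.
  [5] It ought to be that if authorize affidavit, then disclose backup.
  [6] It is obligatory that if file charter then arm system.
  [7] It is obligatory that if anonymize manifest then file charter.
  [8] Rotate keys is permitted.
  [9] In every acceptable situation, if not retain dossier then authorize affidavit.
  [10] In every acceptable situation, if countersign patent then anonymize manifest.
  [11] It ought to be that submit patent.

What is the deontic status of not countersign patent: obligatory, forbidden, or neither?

Obligatory

Premise 3 gives O(authorize_affidavit).
Premise 5 is O(authorize_affidavit → disclose_backup); since O(authorize_affidavit), deontic closure gives O(disclose_backup).
The contrapositive of premise 1 (O(arm_system → ¬disclose_backup)) is O(disclose_backup → ¬arm_system), and O(disclose_backup) is already established, so O(¬arm_system).
Premise 6 is O(file_charter → arm_system); contrapositively O(¬arm_system → ¬file_charter). Since O(¬arm_system) holds, K gives O(¬file_charter).
Premise 7, O(anonymize_manifest → file_charter), contraposes to O(¬file_charter → ¬anonymize_manifest); with O(¬file_charter) we get O(¬anonymize_manifest).
Premise 10, O(countersign_patent → anonymize_manifest), contraposes to O(¬anonymize_manifest → ¬countersign_patent); with O(¬anonymize_manifest) we get O(¬countersign_patent).
Premises 2, 4, 8, 9, 11 do not contribute to this derivation.
Hence ¬countersign_patent is obligatory.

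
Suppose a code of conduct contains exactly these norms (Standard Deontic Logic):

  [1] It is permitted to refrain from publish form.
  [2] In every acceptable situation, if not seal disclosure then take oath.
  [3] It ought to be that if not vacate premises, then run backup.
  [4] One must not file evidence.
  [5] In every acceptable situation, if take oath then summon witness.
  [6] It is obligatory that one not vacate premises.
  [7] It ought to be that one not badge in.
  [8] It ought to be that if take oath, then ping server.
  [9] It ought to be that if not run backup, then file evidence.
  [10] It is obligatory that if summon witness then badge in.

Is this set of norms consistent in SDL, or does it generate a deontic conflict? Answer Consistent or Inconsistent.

Premise 9 is O(¬run_backup → file_evidence), but O(¬run_backup) is not derivable from the premises, so it does not yield O(file_evidence).
So O(file_evidence) is not derivable, and the apparent clash with O(¬file_evidence) does not arise.
A world satisfying every obligation exists (e.g. badge_in=false, file_evidence=false, ping_server=false, publish_form=false, run_backup=true, seal_disclosure=true, summon_witness=false, take_oath=false, vacate_premises=false); no atom is both obligatory and forbidden, so the set is consistent.

Consistent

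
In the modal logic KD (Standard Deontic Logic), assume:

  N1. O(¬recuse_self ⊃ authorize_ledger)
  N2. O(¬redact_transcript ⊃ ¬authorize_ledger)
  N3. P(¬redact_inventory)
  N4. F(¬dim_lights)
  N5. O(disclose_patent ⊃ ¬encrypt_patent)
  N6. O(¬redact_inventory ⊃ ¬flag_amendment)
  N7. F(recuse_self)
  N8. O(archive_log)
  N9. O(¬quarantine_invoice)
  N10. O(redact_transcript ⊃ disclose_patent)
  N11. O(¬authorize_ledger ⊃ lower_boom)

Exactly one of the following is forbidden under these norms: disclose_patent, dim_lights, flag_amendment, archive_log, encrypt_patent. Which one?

encrypt_patent

Premise 7, F(recuse_self), is equivalent to O(¬recuse_self).
With premise 1, O(¬recuse_self ⊃ authorize_ledger), the K-axiom yields O(authorize_ledger).
Premise 2, O(¬redact_transcript ⊃ ¬authorize_ledger), contraposes to O(authorize_ledger ⊃ redact_transcript); with O(authorize_ledger) we get O(redact_transcript).
With premise 10, O(redact_transcript ⊃ disclose_patent), the K-axiom yields O(disclose_patent).
With premise 5, O(disclose_patent ⊃ ¬encrypt_patent), the K-axiom yields O(¬encrypt_patent).
So O(¬encrypt_patent) holds, i.e. encrypt_patent is forbidden. None of the other listed options is forbidden under the premises.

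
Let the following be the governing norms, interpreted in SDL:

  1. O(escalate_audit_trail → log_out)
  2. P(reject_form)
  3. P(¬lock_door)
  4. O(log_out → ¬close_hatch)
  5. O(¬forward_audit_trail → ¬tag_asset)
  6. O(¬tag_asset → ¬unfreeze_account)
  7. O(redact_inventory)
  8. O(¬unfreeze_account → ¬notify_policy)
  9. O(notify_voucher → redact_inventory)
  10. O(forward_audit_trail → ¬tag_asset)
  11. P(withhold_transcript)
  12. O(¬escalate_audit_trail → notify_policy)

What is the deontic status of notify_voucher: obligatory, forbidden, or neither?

Premise 9 is O(notify_voucher → redact_inventory); even if O(redact_inventory) held, inferring O(notify_voucher) would be affirming the consequent — invalid.
No premise or chain of K-axiom applications forces O(notify_voucher), and none forces O(¬notify_voucher). So notify_voucher is neither obligatory nor forbidden under these norms.

Neither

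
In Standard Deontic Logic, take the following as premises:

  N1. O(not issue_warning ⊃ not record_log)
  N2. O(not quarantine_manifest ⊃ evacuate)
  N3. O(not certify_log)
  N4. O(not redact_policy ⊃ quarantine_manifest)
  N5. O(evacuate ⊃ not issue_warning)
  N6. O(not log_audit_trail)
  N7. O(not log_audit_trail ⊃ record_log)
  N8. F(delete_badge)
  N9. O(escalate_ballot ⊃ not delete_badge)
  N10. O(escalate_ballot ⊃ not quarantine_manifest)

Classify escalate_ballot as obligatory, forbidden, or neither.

From premise 6 we have O(not log_audit_trail).
Applying K to premise 7 (O(not log_audit_trail ⊃ record_log)) and O(not log_audit_trail) yields O(record_log).
The contrapositive of premise 1 (O(not issue_warning ⊃ not record_log)) is O(record_log ⊃ issue_warning), and O(record_log) is already established, so O(issue_warning).
Premise 5 is O(evacuate ⊃ not issue_warning); contrapositively O(issue_warning ⊃ not evacuate). Since O(issue_warning) holds, K gives O(not evacuate).
Premise 2 is O(not quarantine_manifest ⊃ evacuate); contrapositively O(not evacuate ⊃ quarantine_manifest). Since O(not evacuate) holds, K gives O(quarantine_manifest).
Premise 10, O(escalate_ballot ⊃ not quarantine_manifest), contraposes to O(quarantine_manifest ⊃ not escalate_ballot); with O(quarantine_manifest) we get O(not escalate_ballot).
Premises 3, 4, 8, 9 do not contribute to this derivation.
Thus O(not escalate_ballot), which is F(escalate_ballot): escalate_ballot is forbidden.

Forbidden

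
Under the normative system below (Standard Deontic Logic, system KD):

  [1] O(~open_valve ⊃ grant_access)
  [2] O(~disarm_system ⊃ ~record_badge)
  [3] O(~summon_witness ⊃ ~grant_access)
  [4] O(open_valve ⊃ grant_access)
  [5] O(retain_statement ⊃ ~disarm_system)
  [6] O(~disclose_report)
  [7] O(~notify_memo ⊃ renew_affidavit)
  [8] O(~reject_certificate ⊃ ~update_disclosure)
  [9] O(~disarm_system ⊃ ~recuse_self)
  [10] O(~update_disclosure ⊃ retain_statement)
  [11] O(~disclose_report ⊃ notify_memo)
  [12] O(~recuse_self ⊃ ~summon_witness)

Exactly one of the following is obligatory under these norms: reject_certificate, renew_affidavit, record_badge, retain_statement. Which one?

By case analysis on open_valve: premise 4 gives O(open_valve ⊃ grant_access) and premise 1 gives O(~open_valve ⊃ grant_access), so O(grant_access) either way.
Premise 3, O(~summon_witness ⊃ ~grant_access), contraposes to O(grant_access ⊃ summon_witness); with O(grant_access) we get O(summon_witness).
Premise 12, O(~recuse_self ⊃ ~summon_witness), contraposes to O(summon_witness ⊃ recuse_self); with O(summon_witness) we get O(recuse_self).
The contrapositive of premise 9 (O(~disarm_system ⊃ ~recuse_self)) is O(recuse_self ⊃ disarm_system), and O(recuse_self) is already established, so O(disarm_system).
Premise 5 is O(retain_statement ⊃ ~disarm_system); contrapositively O(disarm_system ⊃ ~retain_statement). Since O(disarm_system) holds, K gives O(~retain_statement).
Premise 10, O(~update_disclosure ⊃ retain_statement), contraposes to O(~retain_statement ⊃ update_disclosure); with O(~retain_statement) we get O(update_disclosure).
Premise 8 is O(~reject_certificate ⊃ ~update_disclosure); contrapositively O(update_disclosure ⊃ reject_certificate). Since O(update_disclosure) holds, K gives O(reject_certificate).
So O(reject_certificate) holds — reject_certificate is obligatory. None of the other listed options is made obligatory by any chain of premises.

reject_certificate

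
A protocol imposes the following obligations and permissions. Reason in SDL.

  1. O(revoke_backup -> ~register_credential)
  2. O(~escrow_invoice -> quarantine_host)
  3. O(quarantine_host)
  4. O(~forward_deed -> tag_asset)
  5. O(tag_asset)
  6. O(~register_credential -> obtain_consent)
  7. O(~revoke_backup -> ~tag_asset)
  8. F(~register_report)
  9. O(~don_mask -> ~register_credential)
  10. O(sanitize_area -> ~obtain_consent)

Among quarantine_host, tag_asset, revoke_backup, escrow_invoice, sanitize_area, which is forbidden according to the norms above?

Premise 5 gives O(tag_asset).
Premise 7 is O(~revoke_backup -> ~tag_asset); contrapositively O(tag_asset -> revoke_backup). Since O(tag_asset) holds, K gives O(revoke_backup).
Premise 1 is O(revoke_backup -> ~register_credential); since O(revoke_backup), deontic closure gives O(~register_credential).
With premise 6, O(~register_credential -> obtain_consent), the K-axiom yields O(obtain_consent).
The contrapositive of premise 10 (O(sanitize_area -> ~obtain_consent)) is O(obtain_consent -> ~sanitize_area), and O(obtain_consent) is already established, so O(~sanitize_area).
So O(~sanitize_area) holds, i.e. sanitize_area is forbidden. None of the other listed options is forbidden under the premises.

sanitize_area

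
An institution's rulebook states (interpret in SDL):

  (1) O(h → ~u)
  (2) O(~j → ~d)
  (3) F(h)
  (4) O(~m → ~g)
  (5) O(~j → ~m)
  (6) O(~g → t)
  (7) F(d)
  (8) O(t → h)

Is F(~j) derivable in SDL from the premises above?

F(h) at premise 3 means O(~h).
Premise 8 is O(t → h); contrapositively O(~h → ~t). Since O(~h) holds, K gives O(~t).
Premise 6 is O(~g → t); contrapositively O(~t → g). Since O(~t) holds, K gives O(g).
Premise 4 is O(~m → ~g); contrapositively O(g → m). Since O(g) holds, K gives O(m).
The contrapositive of premise 5 (O(~j → ~m)) is O(m → j), and O(m) is already established, so O(j).
Premises 1, 2, 7 do not contribute to this derivation.
So O(j) holds, i.e. F(~j). The claim follows.

Yes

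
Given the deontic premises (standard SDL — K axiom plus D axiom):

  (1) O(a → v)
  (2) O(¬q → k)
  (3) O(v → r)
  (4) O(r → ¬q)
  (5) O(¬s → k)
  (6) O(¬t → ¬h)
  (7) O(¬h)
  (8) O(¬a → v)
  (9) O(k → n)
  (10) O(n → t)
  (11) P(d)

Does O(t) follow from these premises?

Yes

Premises 8 and 1 are O(¬a → v) and O(a → v); every ideal world satisfies ¬a or a, so in either case v holds — hence O(v).
Premise 3 is O(v → r); since O(v), deontic closure gives O(r).
Premise 4 is O(r → ¬q); since O(r), deontic closure gives O(¬q).
With premise 2, O(¬q → k), the K-axiom yields O(k).
With premise 9, O(k → n), the K-axiom yields O(n).
From O(n) and premise 10, O(n → t), we obtain O(t).
Premises 5, 6, 7, 11 do not contribute to this derivation.
So O(t) follows.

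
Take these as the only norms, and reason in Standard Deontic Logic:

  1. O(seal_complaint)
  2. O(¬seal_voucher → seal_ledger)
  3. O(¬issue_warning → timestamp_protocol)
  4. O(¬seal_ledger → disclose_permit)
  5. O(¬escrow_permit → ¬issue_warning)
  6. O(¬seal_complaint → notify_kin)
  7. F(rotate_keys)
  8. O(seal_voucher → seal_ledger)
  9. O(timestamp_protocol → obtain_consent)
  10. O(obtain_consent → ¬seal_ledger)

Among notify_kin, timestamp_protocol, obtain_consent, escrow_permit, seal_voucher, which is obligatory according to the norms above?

By case analysis on ¬seal_voucher: premise 2 gives O(¬seal_voucher → seal_ledger) and premise 8 gives O(seal_voucher → seal_ledger), so O(seal_ledger) either way.
Premise 10 is O(obtain_consent → ¬seal_ledger); contrapositively O(seal_ledger → ¬obtain_consent). Since O(seal_ledger) holds, K gives O(¬obtain_consent).
Premise 9, O(timestamp_protocol → obtain_consent), contraposes to O(¬obtain_consent → ¬timestamp_protocol); with O(¬obtain_consent) we get O(¬timestamp_protocol).
Premise 3, O(¬issue_warning → timestamp_protocol), contraposes to O(¬timestamp_protocol → issue_warning); with O(¬timestamp_protocol) we get O(issue_warning).
Premise 5 is O(¬escrow_permit → ¬issue_warning); contrapositively O(issue_warning → escrow_permit). Since O(issue_warning) holds, K gives O(escrow_permit).
So O(escrow_permit) holds — escrow_permit is obligatory. None of the other listed options is made obligatory by any chain of premises.

escrow_permit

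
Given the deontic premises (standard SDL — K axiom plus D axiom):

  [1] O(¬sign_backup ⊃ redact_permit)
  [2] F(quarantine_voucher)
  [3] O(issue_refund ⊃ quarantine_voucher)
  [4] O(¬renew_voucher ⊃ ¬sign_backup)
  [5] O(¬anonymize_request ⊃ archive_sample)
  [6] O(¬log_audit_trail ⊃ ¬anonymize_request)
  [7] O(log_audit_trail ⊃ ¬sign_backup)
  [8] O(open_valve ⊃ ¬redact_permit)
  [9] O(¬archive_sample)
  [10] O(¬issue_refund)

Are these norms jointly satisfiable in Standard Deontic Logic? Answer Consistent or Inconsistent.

Consistent

Premise 3 is O(issue_refund ⊃ quarantine_voucher), but O(issue_refund) is not derivable from the premises, so it does not yield O(quarantine_voucher).
So O(quarantine_voucher) is not derivable, and the apparent clash with O(¬quarantine_voucher) does not arise.
A world satisfying every obligation exists (e.g. anonymize_request=true, archive_sample=false, issue_refund=false, log_audit_trail=true, open_valve=false, quarantine_voucher=false, redact_permit=true, renew_voucher=false, sign_backup=false); no atom is both obligatory and forbidden, so the set is consistent.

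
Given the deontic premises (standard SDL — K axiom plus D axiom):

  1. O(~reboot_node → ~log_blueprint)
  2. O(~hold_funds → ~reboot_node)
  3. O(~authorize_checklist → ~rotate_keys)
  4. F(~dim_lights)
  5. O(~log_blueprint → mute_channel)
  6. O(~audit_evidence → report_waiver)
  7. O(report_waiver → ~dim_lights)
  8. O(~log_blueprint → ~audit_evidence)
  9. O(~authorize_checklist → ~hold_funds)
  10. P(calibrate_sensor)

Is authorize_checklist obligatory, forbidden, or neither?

Obligatory

Premise 4 is F(~dim_lights), i.e. O(dim_lights).
The contrapositive of premise 7 (O(report_waiver → ~dim_lights)) is O(dim_lights → ~report_waiver), and O(dim_lights) is already established, so O(~report_waiver).
Premise 6 is O(~audit_evidence → report_waiver); contrapositively O(~report_waiver → audit_evidence). Since O(~report_waiver) holds, K gives O(audit_evidence).
Premise 8 is O(~log_blueprint → ~audit_evidence); contrapositively O(audit_evidence → log_blueprint). Since O(audit_evidence) holds, K gives O(log_blueprint).
Premise 1 is O(~reboot_node → ~log_blueprint); contrapositively O(log_blueprint → reboot_node). Since O(log_blueprint) holds, K gives O(reboot_node).
Premise 2, O(~hold_funds → ~reboot_node), contraposes to O(reboot_node → hold_funds); with O(reboot_node) we get O(hold_funds).
Premise 9, O(~authorize_checklist → ~hold_funds), contraposes to O(hold_funds → authorize_checklist); with O(hold_funds) we get O(authorize_checklist).
Premises 3, 5, 10 do not contribute to this derivation.
Hence authorize_checklist is obligatory.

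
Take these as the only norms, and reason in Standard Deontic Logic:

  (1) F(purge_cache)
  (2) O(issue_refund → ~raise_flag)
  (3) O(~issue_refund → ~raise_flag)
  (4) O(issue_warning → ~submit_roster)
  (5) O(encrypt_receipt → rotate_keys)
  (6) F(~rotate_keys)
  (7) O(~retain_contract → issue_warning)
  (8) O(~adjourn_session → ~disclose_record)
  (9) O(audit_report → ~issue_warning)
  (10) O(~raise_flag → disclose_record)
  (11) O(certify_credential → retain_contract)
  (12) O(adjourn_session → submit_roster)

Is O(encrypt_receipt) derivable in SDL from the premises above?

No

Premise 5 is O(encrypt_receipt → rotate_keys); even if O(rotate_keys) held, inferring O(encrypt_receipt) would be affirming the consequent — invalid.
No other premise forces O(encrypt_receipt). An ideal world satisfying every premise can still have encrypt_receipt false, so O(encrypt_receipt) is not derivable.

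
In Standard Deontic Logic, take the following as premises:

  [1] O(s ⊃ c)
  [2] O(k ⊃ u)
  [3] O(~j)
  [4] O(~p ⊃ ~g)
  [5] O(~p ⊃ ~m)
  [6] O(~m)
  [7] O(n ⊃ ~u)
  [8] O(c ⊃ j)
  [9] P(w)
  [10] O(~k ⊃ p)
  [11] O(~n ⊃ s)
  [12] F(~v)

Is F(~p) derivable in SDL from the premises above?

From premise 3 we have O(~j).
The contrapositive of premise 8 (O(c ⊃ j)) is O(~j ⊃ ~c), and O(~j) is already established, so O(~c).
Premise 1 is O(s ⊃ c); contrapositively O(~c ⊃ ~s). Since O(~c) holds, K gives O(~s).
The contrapositive of premise 11 (O(~n ⊃ s)) is O(~s ⊃ n), and O(~s) is already established, so O(n).
Premise 7 is O(n ⊃ ~u); since O(n), deontic closure gives O(~u).
The contrapositive of premise 2 (O(k ⊃ u)) is O(~u ⊃ ~k), and O(~u) is already established, so O(~k).
Premise 10 is O(~k ⊃ p); since O(~k), deontic closure gives O(p).
Premises 4, 5, 6, 9, 12 do not contribute to this derivation.
So O(p) holds, i.e. F(~p). The claim follows.

Yes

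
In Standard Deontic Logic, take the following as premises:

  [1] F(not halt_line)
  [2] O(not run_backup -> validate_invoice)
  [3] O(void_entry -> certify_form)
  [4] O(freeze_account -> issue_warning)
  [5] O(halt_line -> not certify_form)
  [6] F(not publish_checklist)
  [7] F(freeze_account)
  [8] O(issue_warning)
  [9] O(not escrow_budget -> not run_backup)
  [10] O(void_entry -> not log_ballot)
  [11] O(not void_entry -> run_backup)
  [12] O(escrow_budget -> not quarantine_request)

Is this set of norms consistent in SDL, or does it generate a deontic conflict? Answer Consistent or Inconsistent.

Consistent

Premise 4 is O(freeze_account -> issue_warning); even if O(issue_warning) held, inferring O(freeze_account) would be affirming the consequent — invalid.
So O(freeze_account) is not derivable, and the apparent clash with O(not freeze_account) does not arise.
A world satisfying every obligation exists (e.g. certify_form=false, escrow_budget=true, freeze_account=false, halt_line=true, issue_warning=true, log_ballot=false, publish_checklist=true, quarantine_request=false, run_backup=true, validate_invoice=false, void_entry=false); no atom is both obligatory and forbidden, so the set is consistent.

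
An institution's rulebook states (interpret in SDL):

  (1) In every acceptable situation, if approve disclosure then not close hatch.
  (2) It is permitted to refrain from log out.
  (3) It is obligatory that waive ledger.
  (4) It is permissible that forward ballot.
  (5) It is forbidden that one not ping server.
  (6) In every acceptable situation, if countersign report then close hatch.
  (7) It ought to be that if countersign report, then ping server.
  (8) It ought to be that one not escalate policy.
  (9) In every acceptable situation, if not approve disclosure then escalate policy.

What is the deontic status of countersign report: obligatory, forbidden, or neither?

From premise 8 we have O(¬escalate_policy).
Premise 9 is O(¬approve_disclosure → escalate_policy); contrapositively O(¬escalate_policy → approve_disclosure). Since O(¬escalate_policy) holds, K gives O(approve_disclosure).
From O(approve_disclosure) and premise 1, O(approve_disclosure → ¬close_hatch), we obtain O(¬close_hatch).
Premise 6, O(countersign_report → close_hatch), contraposes to O(¬close_hatch → ¬countersign_report); with O(¬close_hatch) we get O(¬countersign_report).
Premises 2, 3, 4, 5, 7 do not contribute to this derivation.
Thus O(¬countersign_report), which is F(countersign_report): countersign_report is forbidden.

Forbidden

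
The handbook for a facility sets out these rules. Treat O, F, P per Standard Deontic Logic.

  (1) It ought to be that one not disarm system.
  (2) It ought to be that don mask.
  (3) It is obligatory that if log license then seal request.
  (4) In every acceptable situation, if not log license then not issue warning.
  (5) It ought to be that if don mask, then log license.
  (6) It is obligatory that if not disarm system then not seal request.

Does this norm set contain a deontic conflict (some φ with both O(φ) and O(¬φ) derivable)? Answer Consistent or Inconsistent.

Premise 2 states O(don_mask) outright.
From O(don_mask) and premise 5, O(don_mask → log_license), we obtain O(log_license).
Premise 3 is O(log_license → seal_request); since O(log_license), deontic closure gives O(seal_request).
Premise 6 is O(¬disarm_system → ¬seal_request); contrapositively O(seal_request → disarm_system). Since O(seal_request) holds, K gives O(disarm_system).
But premise 1 directly asserts O(¬disarm_system).
We now have both O(disarm_system) and O(¬disarm_system) — disarm_system is simultaneously obligatory and forbidden, violating the D-axiom.

Inconsistent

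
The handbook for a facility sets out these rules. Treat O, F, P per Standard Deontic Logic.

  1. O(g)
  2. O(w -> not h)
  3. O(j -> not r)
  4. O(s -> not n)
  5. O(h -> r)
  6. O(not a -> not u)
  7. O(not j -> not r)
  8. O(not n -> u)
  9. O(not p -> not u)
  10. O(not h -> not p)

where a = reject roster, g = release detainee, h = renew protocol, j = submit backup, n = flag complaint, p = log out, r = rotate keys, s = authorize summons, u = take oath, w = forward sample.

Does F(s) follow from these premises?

Premises 3 and 7 cover both cases: O(j -> not r) and O(not j -> not r). Since j ∨ not j is a tautology, O(not r) follows.
Premise 5 is O(h -> r); contrapositively O(not r -> not h). Since O(not r) holds, K gives O(not h).
Applying K to premise 10 (O(not h -> not p)) and O(not h) yields O(not p).
Applying K to premise 9 (O(not p -> not u)) and O(not p) yields O(not u).
Premise 8 is O(not n -> u); contrapositively O(not u -> n). Since O(not u) holds, K gives O(n).
The contrapositive of premise 4 (O(s -> not n)) is O(n -> not s), and O(n) is already established, so O(not s).
Premises 1, 2, 6 do not contribute to this derivation.
So O(not s) holds, i.e. F(s). The claim follows.

Yes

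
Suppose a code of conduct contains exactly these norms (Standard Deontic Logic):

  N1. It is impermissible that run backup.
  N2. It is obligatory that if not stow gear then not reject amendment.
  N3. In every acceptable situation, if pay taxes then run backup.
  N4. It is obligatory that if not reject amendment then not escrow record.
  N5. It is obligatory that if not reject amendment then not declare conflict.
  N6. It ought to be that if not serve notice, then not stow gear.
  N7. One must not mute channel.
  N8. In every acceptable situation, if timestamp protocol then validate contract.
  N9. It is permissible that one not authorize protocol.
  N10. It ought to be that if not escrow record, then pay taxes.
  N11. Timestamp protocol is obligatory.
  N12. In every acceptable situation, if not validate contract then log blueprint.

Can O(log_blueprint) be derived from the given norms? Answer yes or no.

Premise 12 is O(¬validate_contract → log_blueprint), but O(¬validate_contract) is not derivable from the premises, so it does not yield O(log_blueprint).
No other premise forces O(log_blueprint). An ideal world satisfying every premise can still have log_blueprint false, so O(log_blueprint) is not derivable.

No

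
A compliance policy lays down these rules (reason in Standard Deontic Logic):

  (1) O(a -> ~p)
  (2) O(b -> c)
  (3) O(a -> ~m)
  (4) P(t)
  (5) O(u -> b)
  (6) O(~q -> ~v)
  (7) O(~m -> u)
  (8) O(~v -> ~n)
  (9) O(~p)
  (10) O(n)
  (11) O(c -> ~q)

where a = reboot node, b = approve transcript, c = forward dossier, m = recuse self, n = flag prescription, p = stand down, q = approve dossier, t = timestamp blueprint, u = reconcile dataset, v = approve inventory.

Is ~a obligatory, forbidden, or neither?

Premise 10 states O(n) outright.
Premise 8, O(~v -> ~n), contraposes to O(n -> v); with O(n) we get O(v).
The contrapositive of premise 6 (O(~q -> ~v)) is O(v -> q), and O(v) is already established, so O(q).
Premise 11, O(c -> ~q), contraposes to O(q -> ~c); with O(q) we get O(~c).
The contrapositive of premise 2 (O(b -> c)) is O(~c -> ~b), and O(~c) is already established, so O(~b).
The contrapositive of premise 5 (O(u -> b)) is O(~b -> ~u), and O(~b) is already established, so O(~u).
Premise 7 is O(~m -> u); contrapositively O(~u -> m). Since O(~u) holds, K gives O(m).
Premise 3, O(a -> ~m), contraposes to O(m -> ~a); with O(m) we get O(~a).
Premises 1, 4, 9 do not contribute to this derivation.
Hence ~a is obligatory.

Obligatory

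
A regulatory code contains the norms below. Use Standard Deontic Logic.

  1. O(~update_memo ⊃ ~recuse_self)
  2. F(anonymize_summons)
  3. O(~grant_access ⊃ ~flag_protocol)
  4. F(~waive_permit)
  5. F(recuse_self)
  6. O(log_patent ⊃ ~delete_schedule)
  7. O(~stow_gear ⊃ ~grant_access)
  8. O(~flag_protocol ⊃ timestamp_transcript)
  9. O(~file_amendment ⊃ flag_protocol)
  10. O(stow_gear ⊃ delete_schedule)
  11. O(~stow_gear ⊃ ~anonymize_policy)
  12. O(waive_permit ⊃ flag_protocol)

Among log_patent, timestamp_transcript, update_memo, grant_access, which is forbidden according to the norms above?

log_patent

Premise 4, F(~waive_permit), is equivalent to O(waive_permit).
Applying K to premise 12 (O(waive_permit ⊃ flag_protocol)) and O(waive_permit) yields O(flag_protocol).
The contrapositive of premise 3 (O(~grant_access ⊃ ~flag_protocol)) is O(flag_protocol ⊃ grant_access), and O(flag_protocol) is already established, so O(grant_access).
Premise 7 is O(~stow_gear ⊃ ~grant_access); contrapositively O(grant_access ⊃ stow_gear). Since O(grant_access) holds, K gives O(stow_gear).
From O(stow_gear) and premise 10, O(stow_gear ⊃ delete_schedule), we obtain O(delete_schedule).
Premise 6, O(log_patent ⊃ ~delete_schedule), contraposes to O(delete_schedule ⊃ ~log_patent); with O(delete_schedule) we get O(~log_patent).
So O(~log_patent) holds, i.e. log_patent is forbidden. None of the other listed options is forbidden under the premises.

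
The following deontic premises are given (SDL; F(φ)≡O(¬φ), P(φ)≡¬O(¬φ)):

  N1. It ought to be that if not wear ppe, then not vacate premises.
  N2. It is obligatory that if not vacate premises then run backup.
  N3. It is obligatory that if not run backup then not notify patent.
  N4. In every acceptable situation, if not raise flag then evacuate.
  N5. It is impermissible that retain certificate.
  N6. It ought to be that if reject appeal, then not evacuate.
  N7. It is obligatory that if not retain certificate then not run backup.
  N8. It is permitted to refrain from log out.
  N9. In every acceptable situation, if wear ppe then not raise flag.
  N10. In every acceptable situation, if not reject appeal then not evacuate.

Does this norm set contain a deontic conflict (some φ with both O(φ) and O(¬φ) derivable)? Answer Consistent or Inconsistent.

Inconsistent

By case analysis on reject_appeal: premise 6 gives O(reject_appeal → ¬evacuate) and premise 10 gives O(¬reject_appeal → ¬evacuate), so O(¬evacuate) either way.
Premise 4, O(¬raise_flag → evacuate), contraposes to O(¬evacuate → raise_flag); with O(¬evacuate) we get O(raise_flag).
Premise 9, O(wear_ppe → ¬raise_flag), contraposes to O(raise_flag → ¬wear_ppe); with O(raise_flag) we get O(¬wear_ppe).
With premise 1, O(¬wear_ppe → ¬vacate_premises), the K-axiom yields O(¬vacate_premises).
Premise 2 is O(¬vacate_premises → run_backup); since O(¬vacate_premises), deontic closure gives O(run_backup).
The contrapositive of premise 7 (O(¬retain_certificate → ¬run_backup)) is O(run_backup → retain_certificate), and O(run_backup) is already established, so O(retain_certificate).
But premise 5, F(retain_certificate), means O(¬retain_certificate).
We now have both O(retain_certificate) and O(¬retain_certificate) — retain_certificate is simultaneously obligatory and forbidden, violating the D-axiom.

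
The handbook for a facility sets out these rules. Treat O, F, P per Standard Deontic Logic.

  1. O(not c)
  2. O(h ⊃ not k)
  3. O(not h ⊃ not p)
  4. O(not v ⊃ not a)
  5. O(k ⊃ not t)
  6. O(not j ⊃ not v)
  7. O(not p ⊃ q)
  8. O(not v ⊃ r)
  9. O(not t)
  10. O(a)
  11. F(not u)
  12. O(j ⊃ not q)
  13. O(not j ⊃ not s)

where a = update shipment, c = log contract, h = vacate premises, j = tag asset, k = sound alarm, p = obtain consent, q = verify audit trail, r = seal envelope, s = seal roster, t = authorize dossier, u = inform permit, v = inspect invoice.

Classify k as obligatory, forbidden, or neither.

Premise 10 states O(a) outright.
Premise 4, O(not v ⊃ not a), contraposes to O(a ⊃ v); with O(a) we get O(v).
The contrapositive of premise 6 (O(not j ⊃ not v)) is O(v ⊃ j), and O(v) is already established, so O(j).
With premise 12, O(j ⊃ not q), the K-axiom yields O(not q).
Premise 7, O(not p ⊃ q), contraposes to O(not q ⊃ p); with O(not q) we get O(p).
Premise 3 is O(not h ⊃ not p); contrapositively O(p ⊃ h). Since O(p) holds, K gives O(h).
Premise 2 is O(h ⊃ not k); since O(h), deontic closure gives O(not k).
Premises 1, 5, 8, 9, 11, 13 do not contribute to this derivation.
Thus O(not k), which is F(k): k is forbidden.

Forbidden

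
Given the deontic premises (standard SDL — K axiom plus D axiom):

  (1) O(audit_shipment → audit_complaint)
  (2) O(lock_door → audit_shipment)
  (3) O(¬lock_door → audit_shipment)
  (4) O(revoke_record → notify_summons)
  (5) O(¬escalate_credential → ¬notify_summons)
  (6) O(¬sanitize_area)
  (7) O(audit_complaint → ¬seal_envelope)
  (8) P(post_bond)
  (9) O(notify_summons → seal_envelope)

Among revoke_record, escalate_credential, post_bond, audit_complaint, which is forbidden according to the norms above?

By case analysis on ¬lock_door: premise 3 gives O(¬lock_door → audit_shipment) and premise 2 gives O(lock_door → audit_shipment), so O(audit_shipment) either way.
From O(audit_shipment) and premise 1, O(audit_shipment → audit_complaint), we obtain O(audit_complaint).
Premise 7 is O(audit_complaint → ¬seal_envelope); since O(audit_complaint), deontic closure gives O(¬seal_envelope).
The contrapositive of premise 9 (O(notify_summons → seal_envelope)) is O(¬seal_envelope → ¬notify_summons), and O(¬seal_envelope) is already established, so O(¬notify_summons).
Premise 4, O(revoke_record → notify_summons), contraposes to O(¬notify_summons → ¬revoke_record); with O(¬notify_summons) we get O(¬revoke_record).
So O(¬revoke_record) holds, i.e. revoke_record is forbidden. None of the other listed options is forbidden under the premises.

revoke_record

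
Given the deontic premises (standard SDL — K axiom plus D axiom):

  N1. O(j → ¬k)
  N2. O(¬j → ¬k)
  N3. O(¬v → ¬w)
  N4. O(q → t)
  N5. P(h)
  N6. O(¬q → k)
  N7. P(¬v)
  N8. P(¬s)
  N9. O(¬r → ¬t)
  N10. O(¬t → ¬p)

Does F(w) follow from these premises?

Premise 3 is O(¬v → ¬w), but O(¬v) is not derivable from the premises (the permission P(¬v) asserts only ¬O(v), not O(¬v)), so it does not yield O(¬w).
No other premise forces O(¬w). An ideal world satisfying every premise can still have w true, so F(w) is not derivable.

No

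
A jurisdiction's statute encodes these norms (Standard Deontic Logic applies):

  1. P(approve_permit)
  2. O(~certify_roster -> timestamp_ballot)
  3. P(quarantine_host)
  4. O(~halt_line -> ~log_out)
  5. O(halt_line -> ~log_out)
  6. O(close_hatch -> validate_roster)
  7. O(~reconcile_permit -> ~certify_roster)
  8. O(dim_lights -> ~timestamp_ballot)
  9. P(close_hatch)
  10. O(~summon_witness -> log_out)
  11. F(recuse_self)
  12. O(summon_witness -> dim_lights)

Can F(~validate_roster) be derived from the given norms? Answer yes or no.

Premise 6 is O(close_hatch -> validate_roster), but O(close_hatch) is not derivable from the premises (the permission P(close_hatch) asserts only ~O(~close_hatch), not O(close_hatch)), so it does not yield O(validate_roster).
No other premise forces O(validate_roster). An ideal world satisfying every premise can still have ~validate_roster true, so F(~validate_roster) is not derivable.

No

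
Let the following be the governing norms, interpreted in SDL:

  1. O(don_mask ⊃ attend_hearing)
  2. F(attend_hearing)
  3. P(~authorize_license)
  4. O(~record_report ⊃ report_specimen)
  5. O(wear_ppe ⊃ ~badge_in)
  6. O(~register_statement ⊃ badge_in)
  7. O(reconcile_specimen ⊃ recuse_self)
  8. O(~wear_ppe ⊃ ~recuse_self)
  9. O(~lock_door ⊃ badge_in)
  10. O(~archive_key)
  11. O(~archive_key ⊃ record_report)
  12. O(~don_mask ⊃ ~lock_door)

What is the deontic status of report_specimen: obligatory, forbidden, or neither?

Neither

Premise 4 is O(~record_report ⊃ report_specimen), but O(~record_report) is not derivable from the premises, so it does not yield O(report_specimen).
No premise or chain of K-axiom applications forces O(report_specimen), and none forces O(~report_specimen). So report_specimen is neither obligatory nor forbidden under these norms.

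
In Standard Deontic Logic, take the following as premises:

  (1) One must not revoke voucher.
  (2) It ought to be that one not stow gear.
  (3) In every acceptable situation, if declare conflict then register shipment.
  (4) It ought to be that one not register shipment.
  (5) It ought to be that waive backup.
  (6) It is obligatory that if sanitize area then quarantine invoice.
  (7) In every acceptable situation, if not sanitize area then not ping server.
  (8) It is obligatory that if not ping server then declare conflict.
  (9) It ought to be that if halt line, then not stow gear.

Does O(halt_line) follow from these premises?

Premise 9 is O(halt_line → ¬stow_gear); even if O(¬stow_gear) held, inferring O(halt_line) would be affirming the consequent — invalid.
No other premise forces O(halt_line). An ideal world satisfying every premise can still have halt_line false, so O(halt_line) is not derivable.

No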